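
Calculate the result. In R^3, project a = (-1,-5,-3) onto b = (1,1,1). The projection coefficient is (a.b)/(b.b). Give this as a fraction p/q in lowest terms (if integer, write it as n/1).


Projection coefficient = (a . b) / (b . b)
a . b = (-1)*1 + (-5)*1 + (-3)*1
= -1 + (-5) + (-3) = -9
b . b = 1^2 + 1^2 + 1^2
= 1 + 1 + 1 = 3
Coefficient = -9/3
In lowest terms: -3/1


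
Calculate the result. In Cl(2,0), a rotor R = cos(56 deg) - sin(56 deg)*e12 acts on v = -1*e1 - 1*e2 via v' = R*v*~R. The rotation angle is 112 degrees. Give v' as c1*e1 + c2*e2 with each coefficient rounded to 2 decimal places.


Rotor R = cos(56deg) - sin(56deg)*e12
Rotation angle theta = 2 * 56 = 112 degrees
v' = R*v*~R rotates v by theta.
cos(112deg) = -0.3746, sin(112deg) = 0.9272
v'_1 = -1*cos(112deg) - (-1)*sin(112deg)
= -1*(-0.3746) - (-1)*0.9272
= 1.30
v'_2 = -1*sin(112deg) + (-1)*cos(112deg)
= -1*0.9272 + (-1)*(-0.3746)
= -0.55
v' = 1.30*e1 - 0.55*e2


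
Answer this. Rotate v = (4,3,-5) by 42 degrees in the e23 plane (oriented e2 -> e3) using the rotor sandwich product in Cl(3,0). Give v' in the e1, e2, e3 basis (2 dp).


Rotor R = cos(21deg) - sin(21deg)*e23
Rotation angle theta = 2 * 21 = 42 degrees in the e23 plane (e2 -> e3).
The component perpendicular to the plane (e1) is invariant: v'_1 = v1 = 4.00
cos(42deg) = 0.7431, sin(42deg) = 0.6691
v'_2 = v2*cos(theta) - v3*sin(theta) = 3*0.7431 - (-5)*0.6691 = 5.58
v'_3 = v2*sin(theta) + v3*cos(theta) = 3*0.6691 + (-5)*0.7431 = -1.71
v' = 4.00*e1 + 5.58*e2 - 1.71*e3


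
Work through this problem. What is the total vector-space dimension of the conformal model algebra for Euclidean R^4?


The conformal model of R^4 uses Cl(5,1): the 4 Euclidean generators plus two extra orthogonal generators e+ (e+^2 = +1) and e- (e-^2 = -1), from which the null vectors e0, einf are built.
Number of generators m = 4 + 2 = 6.
dim Cl(p,q) = 2^m = 2^6 = 64


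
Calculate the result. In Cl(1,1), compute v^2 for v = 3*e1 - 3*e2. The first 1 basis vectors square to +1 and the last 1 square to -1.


v^2 = sum of c_i^2 * e_i^2
Positive signature terms (e_i^2 = +1): 3^2 = 9
Negative signature terms (e_j^2 = -1): (-3)^2 = 9
v^2 = 9 - 9 = 0


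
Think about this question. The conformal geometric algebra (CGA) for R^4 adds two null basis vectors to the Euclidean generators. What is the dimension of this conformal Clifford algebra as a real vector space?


The conformal model of R^4 uses Cl(5,1): the 4 Euclidean generators plus two extra orthogonal generators e+ (e+^2 = +1) and e- (e-^2 = -1), from which the null vectors e0, einf are built.
Number of generators m = 4 + 2 = 6.
dim Cl(p,q) = 2^m = 2^6 = 64


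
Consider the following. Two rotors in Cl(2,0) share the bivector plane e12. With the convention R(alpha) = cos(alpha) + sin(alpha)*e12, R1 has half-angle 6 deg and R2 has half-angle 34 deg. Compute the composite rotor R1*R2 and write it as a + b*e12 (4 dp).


Same-plane rotors commute and their half-angles add:
R1*R2 = cos(a1 + a2) + sin(a1 + a2)*e12.
a1 + a2 = 6 + 34 = 40 deg
cos(40 deg) = 0.7660
sin(40 deg) = 0.6428
R1*R2 = 0.7660 + 0.6428*e12


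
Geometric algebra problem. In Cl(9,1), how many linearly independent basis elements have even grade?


Even subalgebra dimension = 2^(n-1)
n = 9 + 1 = 10
2^(10 - 1) = 2^9 = 512
Verification: sum of C(10,k) for even k = 1 + 45 + 210 + 210 + 45 + 1 = 512
Result = 512


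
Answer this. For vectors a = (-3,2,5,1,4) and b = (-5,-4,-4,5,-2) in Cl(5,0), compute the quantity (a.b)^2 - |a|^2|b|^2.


a . b = (-3)*(-5) + 2*(-4) + 5*(-4) + 1*5 + 4*(-2)
= 15 + (-8) + (-20) + 5 + (-8) = -16
|a|^2 = (-3)^2 + 2^2 + 5^2 + 1^2 + 4^2 = 55
|b|^2 = (-5)^2 + (-4)^2 + (-4)^2 + 5^2 + (-2)^2 = 86
(a.b)^2 = (-16)^2 = 256
|a|^2 * |b|^2 = 55 * 86 = 4730
Result = 256 - 4730 = -4474


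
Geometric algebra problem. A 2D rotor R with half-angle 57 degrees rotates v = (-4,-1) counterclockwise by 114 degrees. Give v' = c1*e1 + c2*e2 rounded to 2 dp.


Rotor R = cos(57deg) - sin(57deg)*e12
Rotation angle theta = 2 * 57 = 114 degrees
v' = R*v*~R rotates v by theta.
cos(114deg) = -0.4067, sin(114deg) = 0.9135
v'_1 = -4*cos(114deg) - (-1)*sin(114deg)
= -4*(-0.4067) - (-1)*0.9135
= 2.54
v'_2 = -4*sin(114deg) + (-1)*cos(114deg)
= -4*0.9135 + (-1)*(-0.4067)
= -3.25
v' = 2.54*e1 - 3.25*e2


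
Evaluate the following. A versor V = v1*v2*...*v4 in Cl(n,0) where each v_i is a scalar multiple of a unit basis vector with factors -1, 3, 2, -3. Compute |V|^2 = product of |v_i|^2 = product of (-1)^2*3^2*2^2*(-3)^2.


Each vector v_i has |v_i|^2 = s_i^2
Squared scales: (-1)^2 = 1, 3^2 = 9, 2^2 = 4, (-3)^2 = 9
|V|^2 = 1 * 9 * 4 * 9
= 324


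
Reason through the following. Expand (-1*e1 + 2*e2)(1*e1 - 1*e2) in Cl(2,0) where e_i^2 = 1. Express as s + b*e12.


Expand: (-1*e1 + 2*e2)(1*e1 - 1*e2)
= (-1)*1*e1e1 + (-1)*(-1)*e1e2 + 2*1*e2e1 + 2*(-1)*e2e2
Using e1^2 = e2^2 = 1, e2e1 = -e1e2:
Scalar part s = (-1)*1 + 2*(-1) = -1 + (-2) = -3
Bivector part b = (-1)*(-1) - 2*1 = 1 - 2 = -1
uv = -3 - 1*e12


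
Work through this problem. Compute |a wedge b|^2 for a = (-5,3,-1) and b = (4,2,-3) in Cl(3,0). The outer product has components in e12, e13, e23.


a wedge b = (a1*b2 - a2*b1)*e12 + (a1*b3 - a3*b1)*e13 + (a2*b3 - a3*b2)*e23
e12 coeff: (-5)*2 - 3*4 = -10 - 12 = -22
e13 coeff: (-5)*(-3) - (-1)*4 = 15 - (-4) = 19
e23 coeff: 3*(-3) - (-1)*2 = -9 - (-2) = -7
|a wedge b|^2 = (-22)^2 + 19^2 + (-7)^2
= 484 + 361 + 49
= 894


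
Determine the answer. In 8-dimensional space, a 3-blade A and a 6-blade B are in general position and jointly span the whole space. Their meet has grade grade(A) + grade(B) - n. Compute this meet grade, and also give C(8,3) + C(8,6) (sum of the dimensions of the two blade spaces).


Meet grade = grade(A) + grade(B) - n
= 3 + 6 - 8 = 1
C(8,3) = 56
C(8,6) = 28
dim_A + dim_B = 56 + 28 = 84


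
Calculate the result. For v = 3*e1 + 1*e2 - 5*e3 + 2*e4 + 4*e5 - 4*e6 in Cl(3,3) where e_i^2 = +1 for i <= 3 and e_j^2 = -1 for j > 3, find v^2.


v^2 = sum of c_i^2 * e_i^2
Positive signature terms (e_i^2 = +1): 3^2 + 1^2 + (-5)^2 = 35
Negative signature terms (e_j^2 = -1): 2^2 + 4^2 + (-4)^2 = 36
v^2 = 35 - 36 = -1


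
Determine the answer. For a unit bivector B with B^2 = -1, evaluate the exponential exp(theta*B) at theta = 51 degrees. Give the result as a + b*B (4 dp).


For a unit bivector B with B^2 = -1, the exponential series gives
e^(theta*B) = cos(theta) + sin(theta)*B (the GA analogue of Euler's formula).
theta = 51 degrees = 0.890118 rad
cos(51 deg) = 0.6293
sin(51 deg) = 0.7771
exp(theta*B) = 0.6293 + 0.7771*B


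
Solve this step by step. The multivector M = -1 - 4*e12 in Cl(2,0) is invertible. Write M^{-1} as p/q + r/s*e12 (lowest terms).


M = -1 - 4*e12, where e12^2 = -1.
Since M commutes with its reverse ~M = a - b*e12, M * ~M = a^2 - b^2*e12^2 = a^2 + b^2.
So M^{-1} = ~M / (a^2 + b^2) = (a - b*e12)/(a^2 + b^2).
a^2 + b^2 = 1 + 16 = 17
Scalar part = -1/17 = -1/17
Bivector coeff = 4/17 = 4/17
M^{-1} = -1/17 + 4/17*e12


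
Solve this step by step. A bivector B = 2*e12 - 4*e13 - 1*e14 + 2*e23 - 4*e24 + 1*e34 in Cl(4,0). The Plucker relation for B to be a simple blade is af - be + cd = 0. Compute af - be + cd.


Plucker relation: af - be + cd
a*f = 2*1 = 2
b*e = (-4)*(-4) = 16
c*d = (-1)*2 = -2
af - be + cd = 2 - 16 + (-2)
= -16


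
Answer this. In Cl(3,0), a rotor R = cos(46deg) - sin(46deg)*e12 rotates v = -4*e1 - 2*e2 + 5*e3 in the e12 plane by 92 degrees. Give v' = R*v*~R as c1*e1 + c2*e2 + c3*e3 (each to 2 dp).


Rotor R = cos(46deg) - sin(46deg)*e12
Rotation angle theta = 2 * 46 = 92 degrees in the e12 plane (e1 -> e2).
The component perpendicular to the plane (e3) is invariant: v'_3 = v3 = 5.00
cos(92deg) = -0.0349, sin(92deg) = 0.9994
v'_1 = v1*cos(theta) - v2*sin(theta) = -4*(-0.0349) - (-2)*0.9994 = 2.14
v'_2 = v1*sin(theta) + v2*cos(theta) = -4*0.9994 + (-2)*(-0.0349) = -3.93
v' = 2.14*e1 - 3.93*e2 + 5.00*e3


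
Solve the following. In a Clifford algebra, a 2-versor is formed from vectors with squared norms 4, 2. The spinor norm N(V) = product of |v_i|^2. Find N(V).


Spinor norm N(V) = |v1|^2 * |v2|^2 * ... * |v2|^2
= 4 * 2
Running product: 4, 8
N(V) = 8


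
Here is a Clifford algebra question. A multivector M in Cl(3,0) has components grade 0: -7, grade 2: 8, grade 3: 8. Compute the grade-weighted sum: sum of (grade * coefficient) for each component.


Grade-weighted sum = sum of grade_k * coefficient_k
0*(-7) = 0
2*8 = 16
3*8 = 24
Total = 0 + 16 + 24 = 40


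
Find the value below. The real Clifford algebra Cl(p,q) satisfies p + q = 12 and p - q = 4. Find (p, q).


We need p + q = 12 and p - q = 4.
Adding: 2p = 12 + 4 = 16, so p = 8.
Then q = 12 - 8 = 4.
(p, q) = (8, 4)


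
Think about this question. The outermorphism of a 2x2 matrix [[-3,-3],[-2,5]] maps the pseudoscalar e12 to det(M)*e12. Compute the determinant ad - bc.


The outermorphism of a linear map f sends e1^e2 to f(e1)^f(e2).
f(e1) = -3*e1 - 2*e2
f(e2) = -3*e1 + 5*e2
f(e1) ^ f(e2) = (-3*e1 - 2*e2) ^ (-3*e1 + 5*e2)
= (-3)*5*e12 + (-2)*(-3)*e21
= (-15 - 6)*e12
= -21*e12
Coefficient = -21


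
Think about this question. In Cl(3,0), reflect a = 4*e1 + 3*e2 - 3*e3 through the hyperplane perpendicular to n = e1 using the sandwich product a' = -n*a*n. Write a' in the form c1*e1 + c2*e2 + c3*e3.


Reflection formula: a' = -n*a*n, with n = e1 (unit vector, n^2 = 1).
For reflection through hyperplane perp to e1:
The component along e1 flips sign, others stay.
a = (4, 3, -3)
a' = (-4, 3, -3)
a' = -4*e1 + 3*e2 - 3*e3


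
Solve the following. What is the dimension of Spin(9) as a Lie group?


Spin(n) double-covers SO(n); both have Lie algebra so(n) of dimension n(n-1)/2.
n = 9
n(n-1) = 9 * 8 = 72
dim Spin(9) = 72/2 = 36


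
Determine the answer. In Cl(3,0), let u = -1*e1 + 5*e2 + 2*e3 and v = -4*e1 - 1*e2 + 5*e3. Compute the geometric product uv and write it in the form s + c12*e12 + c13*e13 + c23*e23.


In Cl(3,0): e_i^2 = 1, e_ie_j = -e_je_i for i != j.
Scalar part = u . v = (-1)*(-4) + 5*(-1) + 2*5
= 4 + (-5) + 10 = 9
e12 coeff = (-1)*(-1) - 5*(-4) = 1 - (-20) = 21
e13 coeff = (-1)*5 - 2*(-4) = -5 - (-8) = 3
e23 coeff = 5*5 - 2*(-1) = 25 - (-2) = 27
uv = 9 + 21*e12 + 3*e13 + 27*e23


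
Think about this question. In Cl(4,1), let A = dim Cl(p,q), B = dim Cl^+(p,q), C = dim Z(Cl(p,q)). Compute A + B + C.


n = 4 + 1 = 5
Total dim = 2^5 = 32
Even subalgebra dim = 2^4 = 16
n is odd, so center dim = 2
Sum = 32 + 16 + 2 = 50


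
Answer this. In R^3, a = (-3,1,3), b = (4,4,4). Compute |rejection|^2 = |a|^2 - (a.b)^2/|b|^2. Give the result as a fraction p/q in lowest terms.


|a|^2 = (-3)^2 + 1^2 + 3^2 = 19
|b|^2 = 4^2 + 4^2 + 4^2 = 48
a . b = (-3)*4 + 1*4 + 3*4 = 4
(a.b)^2 = 4^2 = 16
|rej|^2 = 19 - 16/48
= (912 - 16)/48
= 896/48
In lowest terms: 56/3


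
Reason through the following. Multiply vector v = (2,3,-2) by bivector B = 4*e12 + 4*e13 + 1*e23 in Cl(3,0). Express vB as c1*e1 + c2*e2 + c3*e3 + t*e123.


vB has grade-1 (vector) and grade-3 (trivector) parts: vB = (v _| B) + (v ^ B).
Vector part <vB>_1:
  e1: -v2*b12 - v3*b13 = -(3)*(4) - (-2)*(4) = -4
  e2: v1*b12 - v3*b23 = (2)*(4) - (-2)*(1) = 10
  e3: v1*b13 + v2*b23 = (2)*(4) + (3)*(1) = 11
Trivector part <vB>_3:
  e123: v1*b23 - v2*b13 + v3*b12 = (2)*(1) - (3)*(4) + (-2)*(4) = -18
vB = -4*e1 + 10*e2 + 11*e3 - 18*e123


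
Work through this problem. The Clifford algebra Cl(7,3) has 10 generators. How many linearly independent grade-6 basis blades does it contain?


Number of grade-k basis blades in Cl(p,q) with n = p + q is C(n, k).
n = 7 + 3 = 10
C(10, 6) = 10! / (6! * 4!)
= 3628800 / (720 * 24)
= 210


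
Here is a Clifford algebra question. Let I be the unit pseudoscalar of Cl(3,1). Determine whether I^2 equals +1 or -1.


The pseudoscalar I = e1...e_n (product of all n generators) of Cl(p,q) satisfies I^2 = (-1)^(q + n(n-1)/2).
p = 3, q = 1, n = p + q = 4
n(n-1)/2 = 4 * 3 / 2 = 6
Exponent = q + n(n-1)/2 = 1 + 6 = 7
I^2 = (-1)^7 = -1


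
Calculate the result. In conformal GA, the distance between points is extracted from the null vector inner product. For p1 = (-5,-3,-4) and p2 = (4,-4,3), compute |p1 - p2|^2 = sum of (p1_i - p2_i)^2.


p1 - p2 = (-9, 1, -7)
|p1 - p2|^2 = (-9)^2 + 1^2 + (-7)^2
= 81 + 1 + 49
= 131


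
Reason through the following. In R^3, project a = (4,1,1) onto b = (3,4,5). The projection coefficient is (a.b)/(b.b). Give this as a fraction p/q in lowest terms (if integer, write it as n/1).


Projection coefficient = (a . b) / (b . b)
a . b = 4*3 + 1*4 + 1*5
= 12 + 4 + 5 = 21
b . b = 3^2 + 4^2 + 5^2
= 9 + 16 + 25 = 50
Coefficient = 21/50
In lowest terms: 21/50


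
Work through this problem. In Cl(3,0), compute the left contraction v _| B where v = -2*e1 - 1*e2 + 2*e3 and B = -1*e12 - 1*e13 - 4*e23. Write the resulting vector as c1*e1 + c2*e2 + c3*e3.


Left contraction v _| B = <vB>_1 (grade-1 part of the geometric product vB).
Using e1_|e12 = e2, e2_|e12 = -e1, e1_|e13 = e3, e3_|e13 = -e1, e2_|e23 = e3, e3_|e23 = -e2:
e1 coeff: -v2*b12 - v3*b13 = -(-1)*(-1) - (2)*(-1) = 1
e2 coeff: v1*b12 - v3*b23 = (-2)*(-1) - (2)*(-4) = 10
e3 coeff: v1*b13 + v2*b23 = (-2)*(-1) + (-1)*(-4) = 6
v _| B = 1*e1 + 10*e2 + 6*e3


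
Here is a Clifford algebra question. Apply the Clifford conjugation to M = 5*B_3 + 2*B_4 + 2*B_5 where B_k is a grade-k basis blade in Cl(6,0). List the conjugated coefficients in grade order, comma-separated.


Clifford conjugate sign for grade k: (-1)^(k(k+1)/2)
Grade 3: (-1)^(3*4/2) = (-1)^6 = 1, coeff 5 -> 5
Grade 4: (-1)^(4*5/2) = (-1)^10 = 1, coeff 2 -> 2
Grade 5: (-1)^(5*6/2) = (-1)^15 = -1, coeff 2 -> -2
Conjugated coefficients: 5, 2, -2


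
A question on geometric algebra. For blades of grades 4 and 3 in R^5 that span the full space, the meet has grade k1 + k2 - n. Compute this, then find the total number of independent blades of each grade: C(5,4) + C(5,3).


Meet grade = grade(A) + grade(B) - n
= 4 + 3 - 5 = 2
C(5,4) = 5
C(5,3) = 10
dim_A + dim_B = 5 + 10 = 15


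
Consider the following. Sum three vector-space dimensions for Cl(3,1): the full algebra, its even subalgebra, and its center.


n = 3 + 1 = 4
Total dim = 2^4 = 16
Even subalgebra dim = 2^3 = 8
n is even, so center dim = 1
Sum = 16 + 8 + 1 = 25


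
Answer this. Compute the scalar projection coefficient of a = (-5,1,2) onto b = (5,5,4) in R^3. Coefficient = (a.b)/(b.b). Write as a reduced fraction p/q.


Projection coefficient = (a . b) / (b . b)
a . b = (-5)*5 + 1*5 + 2*4
= -25 + 5 + 8 = -12
b . b = 5^2 + 5^2 + 4^2
= 25 + 25 + 16 = 66
Coefficient = -12/66
In lowest terms: -2/11


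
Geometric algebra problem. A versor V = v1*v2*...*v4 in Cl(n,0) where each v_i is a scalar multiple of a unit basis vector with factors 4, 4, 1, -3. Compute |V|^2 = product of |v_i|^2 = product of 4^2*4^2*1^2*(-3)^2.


Each vector v_i has |v_i|^2 = s_i^2
Squared scales: 4^2 = 16, 4^2 = 16, 1^2 = 1, (-3)^2 = 9
|V|^2 = 16 * 16 * 1 * 9
= 2304


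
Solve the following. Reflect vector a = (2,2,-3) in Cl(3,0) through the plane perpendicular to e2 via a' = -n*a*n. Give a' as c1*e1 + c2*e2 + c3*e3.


Reflection formula: a' = -n*a*n, with n = e2 (unit vector, n^2 = 1).
For reflection through hyperplane perp to e2:
The component along e2 flips sign, others stay.
a = (2, 2, -3)
a' = (2, -2, -3)
a' = 2*e1 - 2*e2 - 3*e3


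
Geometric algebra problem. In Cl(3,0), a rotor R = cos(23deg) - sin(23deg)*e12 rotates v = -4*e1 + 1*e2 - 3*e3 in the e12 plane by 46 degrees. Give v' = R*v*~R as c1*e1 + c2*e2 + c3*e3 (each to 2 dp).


Rotor R = cos(23deg) - sin(23deg)*e12
Rotation angle theta = 2 * 23 = 46 degrees in the e12 plane (e1 -> e2).
The component perpendicular to the plane (e3) is invariant: v'_3 = v3 = -3.00
cos(46deg) = 0.6947, sin(46deg) = 0.7193
v'_1 = v1*cos(theta) - v2*sin(theta) = -4*0.6947 - 1*0.7193 = -3.50
v'_2 = v1*sin(theta) + v2*cos(theta) = -4*0.7193 + 1*0.6947 = -2.18
v' = -3.50*e1 - 2.18*e2 - 3.00*e3


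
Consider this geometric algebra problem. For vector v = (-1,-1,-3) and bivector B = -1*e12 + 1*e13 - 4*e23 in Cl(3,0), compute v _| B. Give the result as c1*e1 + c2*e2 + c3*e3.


Left contraction v _| B = <vB>_1 (grade-1 part of the geometric product vB).
Using e1_|e12 = e2, e2_|e12 = -e1, e1_|e13 = e3, e3_|e13 = -e1, e2_|e23 = e3, e3_|e23 = -e2:
e1 coeff: -v2*b12 - v3*b13 = -(-1)*(-1) - (-3)*(1) = 2
e2 coeff: v1*b12 - v3*b23 = (-1)*(-1) - (-3)*(-4) = -11
e3 coeff: v1*b13 + v2*b23 = (-1)*(1) + (-1)*(-4) = 3
v _| B = 2*e1 - 11*e2 + 3*e3


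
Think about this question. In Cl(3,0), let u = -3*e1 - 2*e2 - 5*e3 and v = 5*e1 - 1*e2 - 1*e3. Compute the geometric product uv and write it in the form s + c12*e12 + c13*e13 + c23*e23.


In Cl(3,0): e_i^2 = 1, e_ie_j = -e_je_i for i != j.
Scalar part = u . v = (-3)*5 + (-2)*(-1) + (-5)*(-1)
= -15 + 2 + 5 = -8
e12 coeff = (-3)*(-1) - (-2)*5 = 3 - (-10) = 13
e13 coeff = (-3)*(-1) - (-5)*5 = 3 - (-25) = 28
e23 coeff = (-2)*(-1) - (-5)*(-1) = 2 - 5 = -3
uv = -8 + 13*e12 + 28*e13 - 3*e23


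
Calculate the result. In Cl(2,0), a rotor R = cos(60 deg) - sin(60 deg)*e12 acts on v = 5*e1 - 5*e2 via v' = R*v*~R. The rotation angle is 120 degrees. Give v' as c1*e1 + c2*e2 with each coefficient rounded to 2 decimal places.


Rotor R = cos(60deg) - sin(60deg)*e12
Rotation angle theta = 2 * 60 = 120 degrees
v' = R*v*~R rotates v by theta.
cos(120deg) = -0.5000, sin(120deg) = 0.8660
v'_1 = 5*cos(120deg) - (-5)*sin(120deg)
= 5*(-0.5000) - (-5)*0.8660
= 1.83
v'_2 = 5*sin(120deg) + (-5)*cos(120deg)
= 5*0.8660 + (-5)*(-0.5000)
= 6.83
v' = 1.83*e1 + 6.83*e2


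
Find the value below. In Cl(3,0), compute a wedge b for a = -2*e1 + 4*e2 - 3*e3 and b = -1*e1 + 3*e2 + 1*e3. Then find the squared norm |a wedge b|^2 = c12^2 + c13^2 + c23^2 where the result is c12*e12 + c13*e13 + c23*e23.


a wedge b = (a1*b2 - a2*b1)*e12 + (a1*b3 - a3*b1)*e13 + (a2*b3 - a3*b2)*e23
e12 coeff: (-2)*3 - 4*(-1) = -6 - (-4) = -2
e13 coeff: (-2)*1 - (-3)*(-1) = -2 - 3 = -5
e23 coeff: 4*1 - (-3)*3 = 4 - (-9) = 13
|a wedge b|^2 = (-2)^2 + (-5)^2 + 13^2
= 4 + 25 + 169
= 198


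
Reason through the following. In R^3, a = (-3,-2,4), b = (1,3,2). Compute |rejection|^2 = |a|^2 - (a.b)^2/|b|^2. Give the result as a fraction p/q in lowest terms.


|a|^2 = (-3)^2 + (-2)^2 + 4^2 = 29
|b|^2 = 1^2 + 3^2 + 2^2 = 14
a . b = (-3)*1 + (-2)*3 + 4*2 = -1
(a.b)^2 = (-1)^2 = 1
|rej|^2 = 29 - 1/14
= (406 - 1)/14
= 405/14
In lowest terms: 405/14


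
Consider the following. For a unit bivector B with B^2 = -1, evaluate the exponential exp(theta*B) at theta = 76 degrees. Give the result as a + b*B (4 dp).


For a unit bivector B with B^2 = -1, the exponential series gives
e^(theta*B) = cos(theta) + sin(theta)*B (the GA analogue of Euler's formula).
theta = 76 degrees = 1.32645 rad
cos(76 deg) = 0.2419
sin(76 deg) = 0.9703
exp(theta*B) = 0.2419 + 0.9703*B


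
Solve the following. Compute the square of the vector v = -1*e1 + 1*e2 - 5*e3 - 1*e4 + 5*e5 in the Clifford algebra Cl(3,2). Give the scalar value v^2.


v^2 = sum of c_i^2 * e_i^2
Positive signature terms (e_i^2 = +1): (-1)^2 + 1^2 + (-5)^2 = 27
Negative signature terms (e_j^2 = -1): (-1)^2 + 5^2 = 26
v^2 = 27 - 26 = 1


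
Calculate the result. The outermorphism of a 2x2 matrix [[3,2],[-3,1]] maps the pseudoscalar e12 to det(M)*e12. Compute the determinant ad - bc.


The outermorphism of a linear map f sends e1^e2 to f(e1)^f(e2).
f(e1) = 3*e1 - 3*e2
f(e2) = 2*e1 + 1*e2
f(e1) ^ f(e2) = (3*e1 - 3*e2) ^ (2*e1 + 1*e2)
= 3*1*e12 + (-3)*2*e21
= (3 - (-6))*e12
= 9*e12
Coefficient = 9


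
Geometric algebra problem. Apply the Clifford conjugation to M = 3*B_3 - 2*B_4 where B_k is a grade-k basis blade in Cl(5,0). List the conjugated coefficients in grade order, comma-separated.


Clifford conjugate sign for grade k: (-1)^(k(k+1)/2)
Grade 3: (-1)^(3*4/2) = (-1)^6 = 1, coeff 3 -> 3
Grade 4: (-1)^(4*5/2) = (-1)^10 = 1, coeff -2 -> -2
Conjugated coefficients: 3, -2


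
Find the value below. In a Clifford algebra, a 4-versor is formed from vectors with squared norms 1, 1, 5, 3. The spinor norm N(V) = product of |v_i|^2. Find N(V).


Spinor norm N(V) = |v1|^2 * |v2|^2 * ... * |v4|^2
= 1 * 1 * 5 * 3
Running product: 1, 1, 5, 15
N(V) = 15


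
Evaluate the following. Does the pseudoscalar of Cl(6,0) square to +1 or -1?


The pseudoscalar I = e1...e_n (product of all n generators) of Cl(p,q) satisfies I^2 = (-1)^(q + n(n-1)/2).
p = 6, q = 0, n = p + q = 6
n(n-1)/2 = 6 * 5 / 2 = 15
Exponent = q + n(n-1)/2 = 0 + 15 = 15
I^2 = (-1)^15 = -1


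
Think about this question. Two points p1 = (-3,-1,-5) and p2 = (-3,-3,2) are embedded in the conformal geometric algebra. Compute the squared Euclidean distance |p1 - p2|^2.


p1 - p2 = (0, 2, -7)
|p1 - p2|^2 = 0^2 + 2^2 + (-7)^2
= 0 + 4 + 49
= 53


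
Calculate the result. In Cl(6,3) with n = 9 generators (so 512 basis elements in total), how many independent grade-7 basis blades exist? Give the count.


Number of grade-k basis blades in Cl(p,q) with n = p + q is C(n, k).
n = 6 + 3 = 9
C(9, 7) = 9! / (7! * 2!)
= 362880 / (5040 * 2)
= 36


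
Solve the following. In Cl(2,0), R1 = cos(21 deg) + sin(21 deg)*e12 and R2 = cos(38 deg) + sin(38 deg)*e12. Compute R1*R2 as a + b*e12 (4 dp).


Same-plane rotors commute and their half-angles add:
R1*R2 = cos(a1 + a2) + sin(a1 + a2)*e12.
a1 + a2 = 21 + 38 = 59 deg
cos(59 deg) = 0.5150
sin(59 deg) = 0.8572
R1*R2 = 0.5150 + 0.8572*e12


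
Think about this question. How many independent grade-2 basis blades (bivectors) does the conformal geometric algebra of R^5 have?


The conformal model of R^5 uses Cl(6,1) with m = 5 + 2 = 7 generators.
Number of grade-2 blades = C(m, 2) = C(7, 2)
= 7*6/2 = 21


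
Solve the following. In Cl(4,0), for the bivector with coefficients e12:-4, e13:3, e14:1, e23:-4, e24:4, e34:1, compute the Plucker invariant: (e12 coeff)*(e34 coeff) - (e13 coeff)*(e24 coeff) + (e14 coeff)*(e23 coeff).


Plucker relation: af - be + cd
a*f = (-4)*1 = -4
b*e = 3*4 = 12
c*d = 1*(-4) = -4
af - be + cd = -4 - 12 + (-4)
= -20


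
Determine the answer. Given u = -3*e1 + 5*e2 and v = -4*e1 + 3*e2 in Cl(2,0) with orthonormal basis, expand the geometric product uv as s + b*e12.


Expand: (-3*e1 + 5*e2)(-4*e1 + 3*e2)
= (-3)*(-4)*e1e1 + (-3)*3*e1e2 + 5*(-4)*e2e1 + 5*3*e2e2
Using e1^2 = e2^2 = 1, e2e1 = -e1e2:
Scalar part s = (-3)*(-4) + 5*3 = 12 + 15 = 27
Bivector part b = (-3)*3 - 5*(-4) = -9 - (-20) = 11
uv = 27 + 11*e12


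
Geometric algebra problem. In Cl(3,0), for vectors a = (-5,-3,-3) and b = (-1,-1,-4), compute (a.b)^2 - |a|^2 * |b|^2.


a . b = (-5)*(-1) + (-3)*(-1) + (-3)*(-4)
= 5 + 3 + 12 = 20
|a|^2 = (-5)^2 + (-3)^2 + (-3)^2 = 43
|b|^2 = (-1)^2 + (-1)^2 + (-4)^2 = 18
(a.b)^2 = 20^2 = 400
|a|^2 * |b|^2 = 43 * 18 = 774
Result = 400 - 774 = -374


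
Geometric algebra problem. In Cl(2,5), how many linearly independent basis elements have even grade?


Even subalgebra dimension = 2^(n-1)
n = 2 + 5 = 7
2^(7 - 1) = 2^6 = 64
Verification: sum of C(7,k) for even k = 1 + 21 + 35 + 7 = 64
Result = 64


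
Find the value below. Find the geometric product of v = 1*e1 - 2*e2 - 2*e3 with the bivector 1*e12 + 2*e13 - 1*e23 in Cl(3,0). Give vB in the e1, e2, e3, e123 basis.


vB has grade-1 (vector) and grade-3 (trivector) parts: vB = (v _| B) + (v ^ B).
Vector part <vB>_1:
  e1: -v2*b12 - v3*b13 = -(-2)*(1) - (-2)*(2) = 6
  e2: v1*b12 - v3*b23 = (1)*(1) - (-2)*(-1) = -1
  e3: v1*b13 + v2*b23 = (1)*(2) + (-2)*(-1) = 4
Trivector part <vB>_3:
  e123: v1*b23 - v2*b13 + v3*b12 = (1)*(-1) - (-2)*(2) + (-2)*(1) = 1
vB = 6*e1 - 1*e2 + 4*e3 + 1*e123


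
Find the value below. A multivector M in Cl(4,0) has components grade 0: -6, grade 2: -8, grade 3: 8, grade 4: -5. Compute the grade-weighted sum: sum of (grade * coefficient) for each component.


Grade-weighted sum = sum of grade_k * coefficient_k
0*(-6) = 0
2*(-8) = -16
3*8 = 24
4*(-5) = -20
Total = 0 + (-16) + 24 + (-20) = -12


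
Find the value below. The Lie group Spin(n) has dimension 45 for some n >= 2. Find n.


dim Spin(n) = dim so(n) = n(n-1)/2.
Solve n(n-1)/2 = 45, i.e. n^2 - n - 90 = 0.
Discriminant = 1 + 8*45 = 361
n = (1 + sqrt(361))/2 = (1 + 19)/2 = 10


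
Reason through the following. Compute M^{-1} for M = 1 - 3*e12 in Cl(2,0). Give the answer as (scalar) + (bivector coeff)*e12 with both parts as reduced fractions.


M = 1 - 3*e12, where e12^2 = -1.
Since M commutes with its reverse ~M = a - b*e12, M * ~M = a^2 - b^2*e12^2 = a^2 + b^2.
So M^{-1} = ~M / (a^2 + b^2) = (a - b*e12)/(a^2 + b^2).
a^2 + b^2 = 1 + 9 = 10
Scalar part = 1/10 = 1/10
Bivector coeff = 3/10 = 3/10
M^{-1} = 1/10 + 3/10*e12


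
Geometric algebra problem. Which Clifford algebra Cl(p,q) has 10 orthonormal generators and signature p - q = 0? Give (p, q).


We need p + q = 10 and p - q = 0.
Adding: 2p = 10 + 0 = 10, so p = 5.
Then q = 10 - 5 = 5.
(p, q) = (5, 5)


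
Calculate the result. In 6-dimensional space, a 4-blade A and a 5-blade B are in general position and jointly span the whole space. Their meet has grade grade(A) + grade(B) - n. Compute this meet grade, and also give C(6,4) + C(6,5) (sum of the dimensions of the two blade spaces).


Meet grade = grade(A) + grade(B) - n
= 4 + 5 - 6 = 3
C(6,4) = 15
C(6,5) = 6
dim_A + dim_B = 15 + 6 = 21


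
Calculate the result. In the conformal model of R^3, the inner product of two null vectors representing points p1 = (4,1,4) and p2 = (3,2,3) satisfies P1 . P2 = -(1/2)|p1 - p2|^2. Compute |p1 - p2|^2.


p1 - p2 = (1, -1, 1)
|p1 - p2|^2 = 1^2 + (-1)^2 + 1^2
= 1 + 1 + 1
= 3


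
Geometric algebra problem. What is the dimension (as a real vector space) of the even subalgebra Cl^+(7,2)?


Even subalgebra dimension = 2^(n-1)
n = 7 + 2 = 9
2^(9 - 1) = 2^8 = 256
Verification: sum of C(9,k) for even k = 1 + 36 + 126 + 84 + 9 = 256
Result = 256


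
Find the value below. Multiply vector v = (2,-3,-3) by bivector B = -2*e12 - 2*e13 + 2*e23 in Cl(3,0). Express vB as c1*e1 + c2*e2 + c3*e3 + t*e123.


vB has grade-1 (vector) and grade-3 (trivector) parts: vB = (v _| B) + (v ^ B).
Vector part <vB>_1:
  e1: -v2*b12 - v3*b13 = -(-3)*(-2) - (-3)*(-2) = -12
  e2: v1*b12 - v3*b23 = (2)*(-2) - (-3)*(2) = 2
  e3: v1*b13 + v2*b23 = (2)*(-2) + (-3)*(2) = -10
Trivector part <vB>_3:
  e123: v1*b23 - v2*b13 + v3*b12 = (2)*(2) - (-3)*(-2) + (-3)*(-2) = 4
vB = -12*e1 + 2*e2 - 10*e3 + 4*e123


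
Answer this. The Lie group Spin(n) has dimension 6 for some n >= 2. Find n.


dim Spin(n) = dim so(n) = n(n-1)/2.
Solve n(n-1)/2 = 6, i.e. n^2 - n - 12 = 0.
Discriminant = 1 + 8*6 = 49
n = (1 + sqrt(49))/2 = (1 + 7)/2 = 4


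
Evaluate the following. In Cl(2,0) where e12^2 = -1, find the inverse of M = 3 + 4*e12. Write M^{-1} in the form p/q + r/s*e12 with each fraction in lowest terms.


M = 3 + 4*e12, where e12^2 = -1.
Since M commutes with its reverse ~M = a - b*e12, M * ~M = a^2 - b^2*e12^2 = a^2 + b^2.
So M^{-1} = ~M / (a^2 + b^2) = (a - b*e12)/(a^2 + b^2).
a^2 + b^2 = 9 + 16 = 25
Scalar part = 3/25 = 3/25
Bivector coeff = -4/25 = -4/25
M^{-1} = 3/25 - 4/25*e12


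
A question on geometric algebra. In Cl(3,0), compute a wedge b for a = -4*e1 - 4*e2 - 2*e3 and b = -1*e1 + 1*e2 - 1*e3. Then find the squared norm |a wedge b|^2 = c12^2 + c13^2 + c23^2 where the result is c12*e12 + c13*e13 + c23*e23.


a wedge b = (a1*b2 - a2*b1)*e12 + (a1*b3 - a3*b1)*e13 + (a2*b3 - a3*b2)*e23
e12 coeff: (-4)*1 - (-4)*(-1) = -4 - 4 = -8
e13 coeff: (-4)*(-1) - (-2)*(-1) = 4 - 2 = 2
e23 coeff: (-4)*(-1) - (-2)*1 = 4 - (-2) = 6
|a wedge b|^2 = (-8)^2 + 2^2 + 6^2
= 64 + 4 + 36
= 104


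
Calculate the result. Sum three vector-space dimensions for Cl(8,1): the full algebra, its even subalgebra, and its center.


n = 8 + 1 = 9
Total dim = 2^9 = 512
Even subalgebra dim = 2^8 = 256
n is odd, so center dim = 2
Sum = 512 + 256 + 2 = 770


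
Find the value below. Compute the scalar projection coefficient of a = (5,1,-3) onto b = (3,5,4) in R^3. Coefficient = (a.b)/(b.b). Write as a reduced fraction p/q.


Projection coefficient = (a . b) / (b . b)
a . b = 5*3 + 1*5 + (-3)*4
= 15 + 5 + (-12) = 8
b . b = 3^2 + 5^2 + 4^2
= 9 + 25 + 16 = 50
Coefficient = 8/50
In lowest terms: 4/25


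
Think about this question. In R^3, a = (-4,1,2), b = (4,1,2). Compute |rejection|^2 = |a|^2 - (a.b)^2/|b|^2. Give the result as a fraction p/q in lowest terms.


|a|^2 = (-4)^2 + 1^2 + 2^2 = 21
|b|^2 = 4^2 + 1^2 + 2^2 = 21
a . b = (-4)*4 + 1*1 + 2*2 = -11
(a.b)^2 = (-11)^2 = 121
|rej|^2 = 21 - 121/21
= (441 - 121)/21
= 320/21
In lowest terms: 320/21


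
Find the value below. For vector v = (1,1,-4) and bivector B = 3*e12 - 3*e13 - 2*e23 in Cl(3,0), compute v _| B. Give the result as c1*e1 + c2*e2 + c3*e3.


Left contraction v _| B = <vB>_1 (grade-1 part of the geometric product vB).
Using e1_|e12 = e2, e2_|e12 = -e1, e1_|e13 = e3, e3_|e13 = -e1, e2_|e23 = e3, e3_|e23 = -e2:
e1 coeff: -v2*b12 - v3*b13 = -(1)*(3) - (-4)*(-3) = -15
e2 coeff: v1*b12 - v3*b23 = (1)*(3) - (-4)*(-2) = -5
e3 coeff: v1*b13 + v2*b23 = (1)*(-3) + (1)*(-2) = -5
v _| B = -15*e1 - 5*e2 - 5*e3


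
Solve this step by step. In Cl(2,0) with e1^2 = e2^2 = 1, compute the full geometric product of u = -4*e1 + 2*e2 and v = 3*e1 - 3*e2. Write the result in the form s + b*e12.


Expand: (-4*e1 + 2*e2)(3*e1 - 3*e2)
= (-4)*3*e1e1 + (-4)*(-3)*e1e2 + 2*3*e2e1 + 2*(-3)*e2e2
Using e1^2 = e2^2 = 1, e2e1 = -e1e2:
Scalar part s = (-4)*3 + 2*(-3) = -12 + (-6) = -18
Bivector part b = (-4)*(-3) - 2*3 = 12 - 6 = 6
uv = -18 + 6*e12


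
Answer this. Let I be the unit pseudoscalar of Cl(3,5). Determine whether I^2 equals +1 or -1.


The pseudoscalar I = e1...e_n (product of all n generators) of Cl(p,q) satisfies I^2 = (-1)^(q + n(n-1)/2).
p = 3, q = 5, n = p + q = 8
n(n-1)/2 = 8 * 7 / 2 = 28
Exponent = q + n(n-1)/2 = 5 + 28 = 33
I^2 = (-1)^33 = -1


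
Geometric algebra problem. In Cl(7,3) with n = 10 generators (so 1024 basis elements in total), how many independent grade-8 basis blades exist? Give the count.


Number of grade-k basis blades in Cl(p,q) with n = p + q is C(n, k).
n = 7 + 3 = 10
C(10, 8) = 10! / (8! * 2!)
= 3628800 / (40320 * 2)
= 45


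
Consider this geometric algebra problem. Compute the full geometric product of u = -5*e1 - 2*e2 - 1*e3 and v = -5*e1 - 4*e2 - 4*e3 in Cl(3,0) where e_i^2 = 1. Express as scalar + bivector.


In Cl(3,0): e_i^2 = 1, e_ie_j = -e_je_i for i != j.
Scalar part = u . v = (-5)*(-5) + (-2)*(-4) + (-1)*(-4)
= 25 + 8 + 4 = 37
e12 coeff = (-5)*(-4) - (-2)*(-5) = 20 - 10 = 10
e13 coeff = (-5)*(-4) - (-1)*(-5) = 20 - 5 = 15
e23 coeff = (-2)*(-4) - (-1)*(-4) = 8 - 4 = 4
uv = 37 + 10*e12 + 15*e13 + 4*e23


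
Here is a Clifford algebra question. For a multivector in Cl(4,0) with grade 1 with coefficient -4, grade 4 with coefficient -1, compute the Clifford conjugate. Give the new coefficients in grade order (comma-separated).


Clifford conjugate sign for grade k: (-1)^(k(k+1)/2)
Grade 1: (-1)^(1*2/2) = (-1)^1 = -1, coeff -4 -> 4
Grade 4: (-1)^(4*5/2) = (-1)^10 = 1, coeff -1 -> -1
Conjugated coefficients: 4, -1


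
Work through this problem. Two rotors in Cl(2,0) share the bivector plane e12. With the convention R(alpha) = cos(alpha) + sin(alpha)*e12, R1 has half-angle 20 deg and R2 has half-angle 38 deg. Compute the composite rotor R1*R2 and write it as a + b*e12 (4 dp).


Same-plane rotors commute and their half-angles add:
R1*R2 = cos(a1 + a2) + sin(a1 + a2)*e12.
a1 + a2 = 20 + 38 = 58 deg
cos(58 deg) = 0.5299
sin(58 deg) = 0.8480
R1*R2 = 0.5299 + 0.8480*e12


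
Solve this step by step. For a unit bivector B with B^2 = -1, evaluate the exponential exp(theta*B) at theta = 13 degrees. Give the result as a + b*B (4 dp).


For a unit bivector B with B^2 = -1, the exponential series gives
e^(theta*B) = cos(theta) + sin(theta)*B (the GA analogue of Euler's formula).
theta = 13 degrees = 0.226893 rad
cos(13 deg) = 0.9744
sin(13 deg) = 0.2250
exp(theta*B) = 0.9744 + 0.2250*B


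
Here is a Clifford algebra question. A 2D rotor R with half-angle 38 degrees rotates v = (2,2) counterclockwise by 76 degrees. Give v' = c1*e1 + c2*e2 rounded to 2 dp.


Rotor R = cos(38deg) - sin(38deg)*e12
Rotation angle theta = 2 * 38 = 76 degrees
v' = R*v*~R rotates v by theta.
cos(76deg) = 0.2419, sin(76deg) = 0.9703
v'_1 = 2*cos(76deg) - 2*sin(76deg)
= 2*0.2419 - 2*0.9703
= -1.46
v'_2 = 2*sin(76deg) + 2*cos(76deg)
= 2*0.9703 + 2*0.2419
= 2.42
v' = -1.46*e1 + 2.42*e2


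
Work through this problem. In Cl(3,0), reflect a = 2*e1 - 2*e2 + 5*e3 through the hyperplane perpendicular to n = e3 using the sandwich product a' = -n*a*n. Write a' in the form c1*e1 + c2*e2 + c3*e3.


Reflection formula: a' = -n*a*n, with n = e3 (unit vector, n^2 = 1).
For reflection through hyperplane perp to e3:
The component along e3 flips sign, others stay.
a = (2, -2, 5)
a' = (2, -2, -5)
a' = 2*e1 - 2*e2 - 5*e3


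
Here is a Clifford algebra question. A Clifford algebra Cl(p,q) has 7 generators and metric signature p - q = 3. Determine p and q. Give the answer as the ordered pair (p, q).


We need p + q = 7 and p - q = 3.
Adding: 2p = 7 + 3 = 10, so p = 5.
Then q = 7 - 5 = 2.
(p, q) = (5, 2)


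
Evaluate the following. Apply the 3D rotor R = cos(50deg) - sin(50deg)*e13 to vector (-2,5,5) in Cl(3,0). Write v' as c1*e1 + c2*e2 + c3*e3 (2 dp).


Rotor R = cos(50deg) - sin(50deg)*e13
Rotation angle theta = 2 * 50 = 100 degrees in the e13 plane (e1 -> e3).
The component perpendicular to the plane (e2) is invariant: v'_2 = v2 = 5.00
cos(100deg) = -0.1736, sin(100deg) = 0.9848
v'_1 = v1*cos(theta) - v3*sin(theta) = -2*(-0.1736) - 5*0.9848 = -4.58
v'_3 = v1*sin(theta) + v3*cos(theta) = -2*0.9848 + 5*(-0.1736) = -2.84
v' = -4.58*e1 + 5.00*e2 - 2.84*e3


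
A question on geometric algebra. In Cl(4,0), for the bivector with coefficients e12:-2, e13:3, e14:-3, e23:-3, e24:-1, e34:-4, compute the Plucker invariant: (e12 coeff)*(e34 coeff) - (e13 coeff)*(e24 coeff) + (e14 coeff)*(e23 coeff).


Plucker relation: af - be + cd
a*f = (-2)*(-4) = 8
b*e = 3*(-1) = -3
c*d = (-3)*(-3) = 9
af - be + cd = 8 - (-3) + 9
= 20


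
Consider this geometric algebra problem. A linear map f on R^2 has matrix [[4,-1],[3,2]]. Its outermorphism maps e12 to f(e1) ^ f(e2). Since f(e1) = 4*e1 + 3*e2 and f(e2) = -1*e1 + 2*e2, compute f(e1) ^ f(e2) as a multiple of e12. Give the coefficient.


The outermorphism of a linear map f sends e1^e2 to f(e1)^f(e2).
f(e1) = 4*e1 + 3*e2
f(e2) = -1*e1 + 2*e2
f(e1) ^ f(e2) = (4*e1 + 3*e2) ^ (-1*e1 + 2*e2)
= 4*2*e12 + 3*(-1)*e21
= (8 - (-3))*e12
= 11*e12
Coefficient = 11


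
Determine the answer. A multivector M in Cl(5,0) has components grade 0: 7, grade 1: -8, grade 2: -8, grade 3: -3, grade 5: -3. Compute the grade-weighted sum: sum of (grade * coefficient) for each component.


Grade-weighted sum = sum of grade_k * coefficient_k
0*7 = 0
1*(-8) = -8
2*(-8) = -16
3*(-3) = -9
5*(-3) = -15
Total = 0 + (-8) + (-16) + (-9) + (-15) = -48


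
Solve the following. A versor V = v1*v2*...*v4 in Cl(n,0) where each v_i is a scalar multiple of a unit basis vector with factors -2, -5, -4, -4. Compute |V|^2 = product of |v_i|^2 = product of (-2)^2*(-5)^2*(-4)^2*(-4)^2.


Each vector v_i has |v_i|^2 = s_i^2
Squared scales: (-2)^2 = 4, (-5)^2 = 25, (-4)^2 = 16, (-4)^2 = 16
|V|^2 = 4 * 25 * 16 * 16
= 25600


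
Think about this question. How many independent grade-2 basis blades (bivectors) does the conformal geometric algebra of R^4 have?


The conformal model of R^4 uses Cl(5,1) with m = 4 + 2 = 6 generators.
Number of grade-2 blades = C(m, 2) = C(6, 2)
= 6*5/2 = 15


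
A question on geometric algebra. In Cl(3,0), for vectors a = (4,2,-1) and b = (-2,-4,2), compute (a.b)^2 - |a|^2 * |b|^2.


a . b = 4*(-2) + 2*(-4) + (-1)*2
= -8 + (-8) + (-2) = -18
|a|^2 = 4^2 + 2^2 + (-1)^2 = 21
|b|^2 = (-2)^2 + (-4)^2 + 2^2 = 24
(a.b)^2 = (-18)^2 = 324
|a|^2 * |b|^2 = 21 * 24 = 504
Result = 324 - 504 = -180


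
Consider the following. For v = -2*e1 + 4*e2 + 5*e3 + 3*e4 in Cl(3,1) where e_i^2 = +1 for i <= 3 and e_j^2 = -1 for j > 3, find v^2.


v^2 = sum of c_i^2 * e_i^2
Positive signature terms (e_i^2 = +1): (-2)^2 + 4^2 + 5^2 = 45
Negative signature terms (e_j^2 = -1): 3^2 = 9
v^2 = 45 - 9 = 36


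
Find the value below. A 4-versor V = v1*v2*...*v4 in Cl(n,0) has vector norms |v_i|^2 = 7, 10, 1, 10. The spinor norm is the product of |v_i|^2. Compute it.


Spinor norm N(V) = |v1|^2 * |v2|^2 * ... * |v4|^2
= 7 * 10 * 1 * 10
Running product: 7, 70, 70, 700
N(V) = 700


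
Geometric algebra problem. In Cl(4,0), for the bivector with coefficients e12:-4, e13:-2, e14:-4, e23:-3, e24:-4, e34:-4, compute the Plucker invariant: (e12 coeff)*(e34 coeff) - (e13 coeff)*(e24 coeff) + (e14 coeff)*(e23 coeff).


Plucker relation: af - be + cd
a*f = (-4)*(-4) = 16
b*e = (-2)*(-4) = 8
c*d = (-4)*(-3) = 12
af - be + cd = 16 - 8 + 12
= 20


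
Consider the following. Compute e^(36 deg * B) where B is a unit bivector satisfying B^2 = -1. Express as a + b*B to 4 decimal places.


For a unit bivector B with B^2 = -1, the exponential series gives
e^(theta*B) = cos(theta) + sin(theta)*B (the GA analogue of Euler's formula).
theta = 36 degrees = 0.628319 rad
cos(36 deg) = 0.8090
sin(36 deg) = 0.5878
exp(theta*B) = 0.8090 + 0.5878*B


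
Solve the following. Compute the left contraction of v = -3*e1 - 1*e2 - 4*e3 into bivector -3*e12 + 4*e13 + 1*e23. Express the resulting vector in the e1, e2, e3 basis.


Left contraction v _| B = <vB>_1 (grade-1 part of the geometric product vB).
Using e1_|e12 = e2, e2_|e12 = -e1, e1_|e13 = e3, e3_|e13 = -e1, e2_|e23 = e3, e3_|e23 = -e2:
e1 coeff: -v2*b12 - v3*b13 = -(-1)*(-3) - (-4)*(4) = 13
e2 coeff: v1*b12 - v3*b23 = (-3)*(-3) - (-4)*(1) = 13
e3 coeff: v1*b13 + v2*b23 = (-3)*(4) + (-1)*(1) = -13
v _| B = 13*e1 + 13*e2 - 13*e3


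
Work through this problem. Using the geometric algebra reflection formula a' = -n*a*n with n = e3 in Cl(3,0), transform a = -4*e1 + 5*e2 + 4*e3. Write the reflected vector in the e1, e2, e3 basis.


Reflection formula: a' = -n*a*n, with n = e3 (unit vector, n^2 = 1).
For reflection through hyperplane perp to e3:
The component along e3 flips sign, others stay.
a = (-4, 5, 4)
a' = (-4, 5, -4)
a' = -4*e1 + 5*e2 - 4*e3


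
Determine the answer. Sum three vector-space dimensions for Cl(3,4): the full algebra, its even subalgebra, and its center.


n = 3 + 4 = 7
Total dim = 2^7 = 128
Even subalgebra dim = 2^6 = 64
n is odd, so center dim = 2
Sum = 128 + 64 + 2 = 194


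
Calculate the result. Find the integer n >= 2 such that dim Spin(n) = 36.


dim Spin(n) = dim so(n) = n(n-1)/2.
Solve n(n-1)/2 = 36, i.e. n^2 - n - 72 = 0.
Discriminant = 1 + 8*36 = 289
n = (1 + sqrt(289))/2 = (1 + 17)/2 = 9


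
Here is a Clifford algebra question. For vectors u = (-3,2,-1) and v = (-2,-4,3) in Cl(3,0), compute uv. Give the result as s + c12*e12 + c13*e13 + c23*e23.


In Cl(3,0): e_i^2 = 1, e_ie_j = -e_je_i for i != j.
Scalar part = u . v = (-3)*(-2) + 2*(-4) + (-1)*3
= 6 + (-8) + (-3) = -5
e12 coeff = (-3)*(-4) - 2*(-2) = 12 - (-4) = 16
e13 coeff = (-3)*3 - (-1)*(-2) = -9 - 2 = -11
e23 coeff = 2*3 - (-1)*(-4) = 6 - 4 = 2
uv = -5 + 16*e12 - 11*e13 + 2*e23


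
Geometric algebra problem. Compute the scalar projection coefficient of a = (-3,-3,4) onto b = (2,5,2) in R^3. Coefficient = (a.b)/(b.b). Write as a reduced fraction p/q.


Projection coefficient = (a . b) / (b . b)
a . b = (-3)*2 + (-3)*5 + 4*2
= -6 + (-15) + 8 = -13
b . b = 2^2 + 5^2 + 2^2
= 4 + 25 + 4 = 33
Coefficient = -13/33
In lowest terms: -13/33


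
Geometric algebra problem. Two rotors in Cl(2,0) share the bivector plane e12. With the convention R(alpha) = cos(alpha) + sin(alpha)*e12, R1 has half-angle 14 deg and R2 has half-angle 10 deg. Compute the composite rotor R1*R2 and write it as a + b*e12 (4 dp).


Same-plane rotors commute and their half-angles add:
R1*R2 = cos(a1 + a2) + sin(a1 + a2)*e12.
a1 + a2 = 14 + 10 = 24 deg
cos(24 deg) = 0.9135
sin(24 deg) = 0.4067
R1*R2 = 0.9135 + 0.4067*e12
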